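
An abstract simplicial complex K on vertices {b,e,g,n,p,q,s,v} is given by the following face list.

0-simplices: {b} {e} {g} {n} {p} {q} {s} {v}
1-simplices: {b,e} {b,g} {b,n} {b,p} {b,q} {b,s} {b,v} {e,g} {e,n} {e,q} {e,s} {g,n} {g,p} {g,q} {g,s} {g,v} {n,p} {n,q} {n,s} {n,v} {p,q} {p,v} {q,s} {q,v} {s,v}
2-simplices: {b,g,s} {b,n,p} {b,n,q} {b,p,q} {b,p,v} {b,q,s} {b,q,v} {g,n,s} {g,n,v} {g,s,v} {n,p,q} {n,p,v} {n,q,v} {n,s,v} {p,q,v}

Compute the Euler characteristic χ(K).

χ(K)=-2

n_0=8 n_1=25 n_2=15
χ=+8−25+15=-2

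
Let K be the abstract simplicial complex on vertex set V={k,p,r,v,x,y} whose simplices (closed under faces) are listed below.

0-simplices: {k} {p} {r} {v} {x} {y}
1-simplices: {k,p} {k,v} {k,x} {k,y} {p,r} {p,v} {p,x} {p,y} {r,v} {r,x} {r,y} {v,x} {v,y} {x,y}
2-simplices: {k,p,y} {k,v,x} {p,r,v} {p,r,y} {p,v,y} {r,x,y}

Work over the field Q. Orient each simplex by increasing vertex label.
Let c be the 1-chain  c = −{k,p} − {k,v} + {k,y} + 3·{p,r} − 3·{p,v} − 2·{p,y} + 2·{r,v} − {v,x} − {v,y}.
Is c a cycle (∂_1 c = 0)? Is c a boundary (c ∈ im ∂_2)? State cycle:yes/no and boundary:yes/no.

cycle:no boundary:no

n_0=6 n_1=14 n_2=6  [Q]
∂1: piv[kp,kv,kx,ky,pr] rk=5  ker:pv,px,py,rv,rx,ry,vx,vy,xy
∂2: piv[kpy,kvx,prv,pry,pvy,rxy] rk=6
∂1c = {k} + {p} + {r} − {x} − 2·{y}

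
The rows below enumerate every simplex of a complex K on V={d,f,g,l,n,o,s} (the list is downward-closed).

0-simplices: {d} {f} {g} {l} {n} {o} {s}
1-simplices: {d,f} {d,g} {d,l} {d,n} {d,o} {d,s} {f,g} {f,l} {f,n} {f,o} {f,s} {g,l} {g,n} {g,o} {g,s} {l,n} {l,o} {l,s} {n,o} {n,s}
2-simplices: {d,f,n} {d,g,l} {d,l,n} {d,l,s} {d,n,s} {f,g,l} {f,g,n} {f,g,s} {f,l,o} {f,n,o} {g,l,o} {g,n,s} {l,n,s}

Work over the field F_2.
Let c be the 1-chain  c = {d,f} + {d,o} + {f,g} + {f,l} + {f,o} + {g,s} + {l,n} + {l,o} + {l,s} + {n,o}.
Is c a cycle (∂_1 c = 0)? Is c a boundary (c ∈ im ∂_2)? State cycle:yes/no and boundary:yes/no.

cycle:yes boundary:no

n_0=7 n_1=20 n_2=13  [Z2]
∂1: piv[df,dg,dl,dn,do,ds] rk=6  ker:fg,fl,fn,fo,fs,gl,gn,go,gs,ln,lo,ls,no,ns
∂2: piv[dfn,dgl,dln,dls,dns,fgl,fgn,fgs,flo,fno,glo,gns] rk=12  ker:lns
∂1c = 0
c vs im∂2: residual ≠ 0 ⇒ not boundary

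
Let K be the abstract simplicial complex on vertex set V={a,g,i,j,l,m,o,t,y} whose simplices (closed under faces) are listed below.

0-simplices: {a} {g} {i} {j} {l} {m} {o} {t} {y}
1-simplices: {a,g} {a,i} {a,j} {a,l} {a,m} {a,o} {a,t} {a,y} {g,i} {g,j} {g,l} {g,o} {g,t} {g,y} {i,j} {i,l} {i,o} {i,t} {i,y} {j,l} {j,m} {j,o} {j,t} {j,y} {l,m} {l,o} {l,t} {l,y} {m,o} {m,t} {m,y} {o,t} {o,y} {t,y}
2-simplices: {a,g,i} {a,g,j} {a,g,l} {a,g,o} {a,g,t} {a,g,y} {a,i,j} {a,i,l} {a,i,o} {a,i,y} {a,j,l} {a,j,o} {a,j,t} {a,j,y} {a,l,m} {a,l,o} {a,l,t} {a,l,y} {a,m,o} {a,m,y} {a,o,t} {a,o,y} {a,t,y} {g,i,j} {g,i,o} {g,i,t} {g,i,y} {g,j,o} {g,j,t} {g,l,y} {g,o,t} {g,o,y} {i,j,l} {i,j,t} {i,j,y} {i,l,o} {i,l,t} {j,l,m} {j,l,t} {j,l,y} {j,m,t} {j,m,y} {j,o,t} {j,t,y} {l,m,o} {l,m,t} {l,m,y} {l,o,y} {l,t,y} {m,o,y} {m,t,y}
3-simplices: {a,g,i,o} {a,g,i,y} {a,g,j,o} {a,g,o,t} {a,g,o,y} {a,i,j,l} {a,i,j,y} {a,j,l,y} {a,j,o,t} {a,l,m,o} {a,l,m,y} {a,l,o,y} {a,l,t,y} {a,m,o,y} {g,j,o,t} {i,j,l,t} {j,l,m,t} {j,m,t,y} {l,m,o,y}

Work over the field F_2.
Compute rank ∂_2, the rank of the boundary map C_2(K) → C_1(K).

rank∂_2=26

n_0=9 n_1=34 n_2=51 n_3=19  [Z2]
∂1: piv[ag,ai,aj,al,am,ao,at,ay] rk=8  ker:gi,gj,gl,go,gt,gy,ij,il,io,it,iy,jl,jm,jo,jt,jy,lm,lo,lt,ly,mo,mt,my,ot,oy,ty
∂2: piv[agi,agj,agl,ago,agt,agy,aij,ail,aio,aiy,ajl,ajo,ajt,ajy,alm,alo,alt,aly,amo,amy,aot,aoy,aty,git,jlm,jmt] rk=26  ker:gij,gio,giy,gjo,gjt,gly,got,goy,ijl,ijt,ijy,ilo,ilt,jlt,jly,jmy,jot,jty,lmo,lmt,lmy,loy,lty,moy,mty
∂3: piv[agio,agiy,agjo,agot,agoy,aijl,aijy,ajly,ajot,almo,almy,aloy,alty,amoy,gjot,ijlt,jlmt,jmty] rk=18  ker:lmoy
rk∂_2=26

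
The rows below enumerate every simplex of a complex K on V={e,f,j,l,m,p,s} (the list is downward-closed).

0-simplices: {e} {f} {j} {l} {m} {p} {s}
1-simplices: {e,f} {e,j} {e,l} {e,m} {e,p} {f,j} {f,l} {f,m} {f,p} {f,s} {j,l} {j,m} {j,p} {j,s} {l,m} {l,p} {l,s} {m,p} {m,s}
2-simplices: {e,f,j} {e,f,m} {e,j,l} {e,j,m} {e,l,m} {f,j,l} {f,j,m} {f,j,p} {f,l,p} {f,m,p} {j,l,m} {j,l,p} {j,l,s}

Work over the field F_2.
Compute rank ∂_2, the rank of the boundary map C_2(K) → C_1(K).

n_0=7 n_1=19 n_2=13  [Z2]
∂1: piv[ef,ej,el,em,ep,fs] rk=6  ker:fj,fl,fm,fp,jl,jm,jp,js,lm,lp,ls,mp,ms
∂2: piv[efj,efm,ejl,ejm,elm,fjl,fjp,flp,fmp,jls] rk=10  ker:fjm,jlm,jlp
rk∂_2=10

rank∂_2=10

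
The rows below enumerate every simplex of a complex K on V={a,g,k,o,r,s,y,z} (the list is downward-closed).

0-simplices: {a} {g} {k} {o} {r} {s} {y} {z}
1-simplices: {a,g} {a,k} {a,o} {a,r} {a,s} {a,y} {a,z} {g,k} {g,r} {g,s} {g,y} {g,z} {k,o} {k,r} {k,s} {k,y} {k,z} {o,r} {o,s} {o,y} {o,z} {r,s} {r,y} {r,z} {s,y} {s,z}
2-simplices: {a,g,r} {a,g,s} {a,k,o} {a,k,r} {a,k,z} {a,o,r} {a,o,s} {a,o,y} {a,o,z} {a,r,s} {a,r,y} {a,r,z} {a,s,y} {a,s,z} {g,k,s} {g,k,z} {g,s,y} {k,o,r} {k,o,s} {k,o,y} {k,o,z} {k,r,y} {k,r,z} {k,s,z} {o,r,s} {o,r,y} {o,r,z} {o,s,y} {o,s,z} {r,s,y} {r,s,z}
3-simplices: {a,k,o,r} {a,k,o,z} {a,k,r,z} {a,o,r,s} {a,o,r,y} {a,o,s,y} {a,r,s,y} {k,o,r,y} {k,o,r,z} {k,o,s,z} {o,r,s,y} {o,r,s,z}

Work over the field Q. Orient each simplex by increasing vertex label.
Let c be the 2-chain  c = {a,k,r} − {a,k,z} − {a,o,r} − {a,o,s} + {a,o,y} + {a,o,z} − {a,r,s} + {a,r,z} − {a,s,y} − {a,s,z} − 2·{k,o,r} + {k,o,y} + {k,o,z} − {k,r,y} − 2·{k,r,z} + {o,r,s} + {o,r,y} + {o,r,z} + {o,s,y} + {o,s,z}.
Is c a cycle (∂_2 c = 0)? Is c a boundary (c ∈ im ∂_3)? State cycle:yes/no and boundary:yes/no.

n_0=8 n_1=26 n_2=31 n_3=12  [Q]
∂1: piv[ag,ak,ao,ar,as,ay,az] rk=7  ker:gk,gr,gs,gy,gz,ko,kr,ks,ky,kz,or,os,oy,oz,rs,ry,rz,sy,sz
∂2: piv[agr,ags,ako,akr,akz,aor,aos,aoy,aoz,ars,ary,arz,asy,asz,gks,gkz,gsy,kos,koy] rk=19  ker:kor,koz,kry,krz,ksz,ors,ory,orz,osy,osz,rsy,rsz
∂3: piv[akor,akoz,akrz,aors,aory,aosy,arsy,kory,korz,kosz,orsz] rk=11  ker:orsy
∂2c = 0
c vs im∂3: residual ≠ 0 ⇒ not boundary

cycle:yes boundary:no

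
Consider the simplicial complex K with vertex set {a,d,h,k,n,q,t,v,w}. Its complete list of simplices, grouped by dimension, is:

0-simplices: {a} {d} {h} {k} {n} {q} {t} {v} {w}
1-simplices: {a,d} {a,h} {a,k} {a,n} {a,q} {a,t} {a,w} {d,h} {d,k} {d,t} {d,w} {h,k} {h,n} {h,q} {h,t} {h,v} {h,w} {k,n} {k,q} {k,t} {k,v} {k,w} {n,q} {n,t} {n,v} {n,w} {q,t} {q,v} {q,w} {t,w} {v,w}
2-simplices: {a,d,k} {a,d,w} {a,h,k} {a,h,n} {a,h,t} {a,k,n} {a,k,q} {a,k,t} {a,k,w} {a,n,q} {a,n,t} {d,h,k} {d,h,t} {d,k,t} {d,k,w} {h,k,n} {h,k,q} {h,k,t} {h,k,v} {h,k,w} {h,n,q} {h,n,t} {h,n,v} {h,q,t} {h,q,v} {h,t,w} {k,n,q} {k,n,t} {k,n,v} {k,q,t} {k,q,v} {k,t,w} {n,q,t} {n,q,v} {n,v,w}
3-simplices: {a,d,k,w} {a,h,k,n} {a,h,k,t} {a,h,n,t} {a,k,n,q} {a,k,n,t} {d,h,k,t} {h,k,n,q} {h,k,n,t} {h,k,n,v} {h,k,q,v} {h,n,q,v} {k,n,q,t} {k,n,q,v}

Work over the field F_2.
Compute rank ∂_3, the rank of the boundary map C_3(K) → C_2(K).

n_0=9 n_1=31 n_2=35 n_3=14  [Z2]
∂1: piv[ad,ah,ak,an,aq,at,aw,hv] rk=8  ker:dh,dk,dt,dw,hk,hn,hq,ht,hw,kn,kq,kt,kv,kw,nq,nt,nv,nw,qt,qv,qw,tw,vw
∂2: piv[adk,adw,ahk,ahn,aht,akn,akq,akt,akw,anq,ant,dhk,dht,hkq,hkv,hkw,hnv,hqt,hqv,htw,nvw] rk=21  ker:dkt,dkw,hkn,hkt,hnq,hnt,knq,knt,knv,kqt,kqv,ktw,nqt,nqv
∂3: piv[adkw,ahkn,ahkt,ahnt,aknq,aknt,dhkt,hknq,hknv,hkqv,hnqv,knqt] rk=12  ker:hknt,knqv
rk∂_3=12

rank∂_3=12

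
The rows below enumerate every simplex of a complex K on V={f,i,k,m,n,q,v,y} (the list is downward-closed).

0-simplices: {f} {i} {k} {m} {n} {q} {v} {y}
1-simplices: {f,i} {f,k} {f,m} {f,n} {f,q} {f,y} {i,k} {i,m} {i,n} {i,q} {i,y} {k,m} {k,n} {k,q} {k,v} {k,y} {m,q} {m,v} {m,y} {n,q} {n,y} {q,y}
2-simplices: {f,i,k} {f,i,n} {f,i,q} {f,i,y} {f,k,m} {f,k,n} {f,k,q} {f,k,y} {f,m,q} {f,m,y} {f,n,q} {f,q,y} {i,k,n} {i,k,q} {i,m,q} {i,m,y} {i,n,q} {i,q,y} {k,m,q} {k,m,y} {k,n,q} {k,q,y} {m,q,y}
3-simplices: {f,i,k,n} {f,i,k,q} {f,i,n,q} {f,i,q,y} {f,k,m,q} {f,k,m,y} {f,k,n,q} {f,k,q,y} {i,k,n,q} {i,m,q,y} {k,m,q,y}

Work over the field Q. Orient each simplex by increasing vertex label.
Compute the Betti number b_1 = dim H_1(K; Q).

n_0=8 n_1=22 n_2=23 n_3=11  [Q]
∂1: piv[fi,fk,fm,fn,fq,fy,kv] rk=7  ker:ik,im,in,iq,iy,km,kn,kq,ky,mq,mv,my,nq,ny,qy
∂2: piv[fik,fin,fiq,fiy,fkm,fkn,fkq,fky,fmq,fmy,fnq,fqy,imq] rk=13  ker:ikn,ikq,imy,inq,iqy,kmq,kmy,knq,kqy,mqy
∂3: piv[fikn,fikq,finq,fiqy,fkmq,fkmy,fknq,fkqy,imqy,kmqy] rk=10  ker:iknq
b_1=(22−7)−13=2

b_1=2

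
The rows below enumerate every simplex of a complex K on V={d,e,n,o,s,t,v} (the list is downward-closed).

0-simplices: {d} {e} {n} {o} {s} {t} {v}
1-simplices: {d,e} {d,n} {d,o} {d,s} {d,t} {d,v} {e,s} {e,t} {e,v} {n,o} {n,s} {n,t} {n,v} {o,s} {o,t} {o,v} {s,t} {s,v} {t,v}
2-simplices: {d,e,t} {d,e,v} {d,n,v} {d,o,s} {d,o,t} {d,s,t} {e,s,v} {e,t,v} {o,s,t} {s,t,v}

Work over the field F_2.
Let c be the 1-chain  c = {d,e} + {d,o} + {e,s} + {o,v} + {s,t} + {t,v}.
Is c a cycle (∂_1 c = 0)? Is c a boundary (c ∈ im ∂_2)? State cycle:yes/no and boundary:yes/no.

cycle:yes boundary:no

n_0=7 n_1=19 n_2=10  [Z2]
∂1: piv[de,dn,do,ds,dt,dv] rk=6  ker:es,et,ev,no,ns,nt,nv,os,ot,ov,st,sv,tv
∂2: piv[det,dev,dnv,dos,dot,dst,esv,etv,stv] rk=9  ker:ost
∂1c = 0
c vs im∂2: residual ≠ 0 ⇒ not boundary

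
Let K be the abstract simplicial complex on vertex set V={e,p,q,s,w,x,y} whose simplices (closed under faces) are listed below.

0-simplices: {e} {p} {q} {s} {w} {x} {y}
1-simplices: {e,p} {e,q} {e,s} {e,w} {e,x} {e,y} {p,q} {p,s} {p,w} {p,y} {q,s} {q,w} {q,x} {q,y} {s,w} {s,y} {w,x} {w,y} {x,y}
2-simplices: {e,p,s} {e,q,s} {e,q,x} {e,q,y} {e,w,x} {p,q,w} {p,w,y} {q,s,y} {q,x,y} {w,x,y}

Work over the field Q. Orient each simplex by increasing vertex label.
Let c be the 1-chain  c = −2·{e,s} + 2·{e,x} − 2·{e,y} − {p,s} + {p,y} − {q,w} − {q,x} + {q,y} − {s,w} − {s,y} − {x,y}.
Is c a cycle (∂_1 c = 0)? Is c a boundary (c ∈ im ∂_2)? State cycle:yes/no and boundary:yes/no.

cycle:no boundary:no

n_0=7 n_1=19 n_2=10  [Q]
∂1: piv[ep,eq,es,ew,ex,ey] rk=6  ker:pq,ps,pw,py,qs,qw,qx,qy,sw,sy,wx,wy,xy
∂2: piv[eps,eqs,eqx,eqy,ewx,pqw,pwy,qsy,qxy,wxy] rk=10
∂1c = 2·{e} + {q} − {s} − 2·{w} + 2·{x} − 2·{y}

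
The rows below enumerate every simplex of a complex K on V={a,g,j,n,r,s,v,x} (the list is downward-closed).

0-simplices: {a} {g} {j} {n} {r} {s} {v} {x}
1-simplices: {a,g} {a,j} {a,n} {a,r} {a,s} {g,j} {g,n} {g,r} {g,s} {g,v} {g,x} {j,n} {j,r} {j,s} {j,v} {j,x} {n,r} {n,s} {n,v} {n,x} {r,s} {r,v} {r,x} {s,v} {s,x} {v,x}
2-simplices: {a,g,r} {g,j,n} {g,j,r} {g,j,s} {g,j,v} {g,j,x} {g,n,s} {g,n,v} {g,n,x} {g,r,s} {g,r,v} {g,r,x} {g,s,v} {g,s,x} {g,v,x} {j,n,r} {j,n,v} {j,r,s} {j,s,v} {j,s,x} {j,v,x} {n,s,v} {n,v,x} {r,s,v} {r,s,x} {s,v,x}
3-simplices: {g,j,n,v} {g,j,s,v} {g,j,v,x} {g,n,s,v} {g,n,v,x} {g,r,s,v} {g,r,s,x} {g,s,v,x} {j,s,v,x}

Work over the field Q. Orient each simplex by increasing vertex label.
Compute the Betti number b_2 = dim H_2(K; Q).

b_2=1

n_0=8 n_1=26 n_2=26 n_3=9  [Q]
∂1: piv[ag,aj,an,ar,as,gv,gx] rk=7  ker:gj,gn,gr,gs,jn,jr,js,jv,jx,nr,ns,nv,nx,rs,rv,rx,sv,sx,vx
∂2: piv[agr,gjn,gjr,gjs,gjv,gjx,gns,gnv,gnx,grs,grv,grx,gsv,gsx,gvx,jnr] rk=16  ker:jnv,jrs,jsv,jsx,jvx,nsv,nvx,rsv,rsx,svx
∂3: piv[gjnv,gjsv,gjvx,gnsv,gnvx,grsv,grsx,gsvx,jsvx] rk=9
b_2=(26−16)−9=1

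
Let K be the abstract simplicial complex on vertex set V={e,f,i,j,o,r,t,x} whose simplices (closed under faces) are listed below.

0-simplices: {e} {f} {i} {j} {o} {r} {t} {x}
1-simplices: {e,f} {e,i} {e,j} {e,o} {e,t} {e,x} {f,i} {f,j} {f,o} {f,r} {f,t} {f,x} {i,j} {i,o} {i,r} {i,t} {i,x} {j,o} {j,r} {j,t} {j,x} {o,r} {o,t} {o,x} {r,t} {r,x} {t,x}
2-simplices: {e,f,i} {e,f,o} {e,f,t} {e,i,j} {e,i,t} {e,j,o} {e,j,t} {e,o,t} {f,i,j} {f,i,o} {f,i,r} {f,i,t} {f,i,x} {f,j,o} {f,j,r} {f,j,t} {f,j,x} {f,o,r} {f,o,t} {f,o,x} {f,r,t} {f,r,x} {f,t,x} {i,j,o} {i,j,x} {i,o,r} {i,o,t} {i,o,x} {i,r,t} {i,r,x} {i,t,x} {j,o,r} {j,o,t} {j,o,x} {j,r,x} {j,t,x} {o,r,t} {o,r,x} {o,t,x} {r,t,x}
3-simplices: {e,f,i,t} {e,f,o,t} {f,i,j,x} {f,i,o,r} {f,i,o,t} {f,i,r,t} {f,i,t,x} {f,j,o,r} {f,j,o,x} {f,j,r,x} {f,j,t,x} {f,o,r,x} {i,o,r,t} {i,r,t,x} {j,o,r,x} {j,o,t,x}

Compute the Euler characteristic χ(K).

n_0=8 n_1=27 n_2=40 n_3=16
χ=+8−27+40−16=5

χ(K)=5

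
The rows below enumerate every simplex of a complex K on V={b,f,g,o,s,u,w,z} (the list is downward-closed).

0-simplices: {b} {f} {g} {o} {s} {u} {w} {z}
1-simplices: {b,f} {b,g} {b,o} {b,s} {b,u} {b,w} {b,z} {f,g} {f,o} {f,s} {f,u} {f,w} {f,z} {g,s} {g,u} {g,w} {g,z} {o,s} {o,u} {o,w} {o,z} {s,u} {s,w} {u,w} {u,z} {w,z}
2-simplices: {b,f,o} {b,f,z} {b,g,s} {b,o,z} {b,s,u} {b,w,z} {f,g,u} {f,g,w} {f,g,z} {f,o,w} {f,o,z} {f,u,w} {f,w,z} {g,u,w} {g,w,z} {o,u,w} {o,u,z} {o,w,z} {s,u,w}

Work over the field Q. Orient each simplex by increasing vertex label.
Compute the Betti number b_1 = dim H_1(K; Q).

n_0=8 n_1=26 n_2=19  [Q]
∂1: piv[bf,bg,bo,bs,bu,bw,bz] rk=7  ker:fg,fo,fs,fu,fw,fz,gs,gu,gw,gz,os,ou,ow,oz,su,sw,uw,uz,wz
∂2: piv[bfo,bfz,bgs,boz,bsu,bwz,fgu,fgw,fgz,fow,fuw,fwz,ouw,ouz,suw] rk=15  ker:foz,guw,gwz,owz
b_1=(26−7)−15=4

b_1=4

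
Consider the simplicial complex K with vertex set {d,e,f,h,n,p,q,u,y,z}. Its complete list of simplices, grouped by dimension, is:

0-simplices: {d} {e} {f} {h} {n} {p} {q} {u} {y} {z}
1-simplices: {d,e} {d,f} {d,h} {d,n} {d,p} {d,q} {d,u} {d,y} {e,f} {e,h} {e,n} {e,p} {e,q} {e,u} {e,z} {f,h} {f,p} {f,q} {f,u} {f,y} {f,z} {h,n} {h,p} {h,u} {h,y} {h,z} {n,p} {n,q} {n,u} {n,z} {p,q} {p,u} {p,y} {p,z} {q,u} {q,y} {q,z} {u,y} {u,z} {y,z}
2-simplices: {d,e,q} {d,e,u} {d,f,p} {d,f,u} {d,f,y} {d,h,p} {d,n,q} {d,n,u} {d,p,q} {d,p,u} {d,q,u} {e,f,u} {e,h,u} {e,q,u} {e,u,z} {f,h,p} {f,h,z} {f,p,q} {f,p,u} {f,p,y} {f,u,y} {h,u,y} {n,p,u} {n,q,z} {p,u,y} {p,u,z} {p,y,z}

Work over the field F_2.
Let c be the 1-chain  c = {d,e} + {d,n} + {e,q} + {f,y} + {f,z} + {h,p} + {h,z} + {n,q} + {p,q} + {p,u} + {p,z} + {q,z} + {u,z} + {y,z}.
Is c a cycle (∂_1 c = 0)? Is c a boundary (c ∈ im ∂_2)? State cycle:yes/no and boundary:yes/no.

cycle:yes boundary:no

n_0=10 n_1=40 n_2=27  [Z2]
∂1: piv[de,df,dh,dn,dp,dq,du,dy,ez] rk=9  ker:ef,eh,en,ep,eq,eu,fh,fp,fq,fu,fy,fz,hn,hp,hu,hy,hz,np,nq,nu,nz,pq,pu,py,pz,qu,qy,qz,uy,uz,yz
∂2: piv[deq,deu,dfp,dfu,dfy,dhp,dnq,dnu,dpq,dpu,dqu,efu,ehu,euz,fhp,fhz,fpq,fpy,fuy,huy,npu,nqz,puz,pyz] rk=24  ker:equ,fpu,puy
∂1c = 0
c vs im∂2: residual ≠ 0 ⇒ not boundary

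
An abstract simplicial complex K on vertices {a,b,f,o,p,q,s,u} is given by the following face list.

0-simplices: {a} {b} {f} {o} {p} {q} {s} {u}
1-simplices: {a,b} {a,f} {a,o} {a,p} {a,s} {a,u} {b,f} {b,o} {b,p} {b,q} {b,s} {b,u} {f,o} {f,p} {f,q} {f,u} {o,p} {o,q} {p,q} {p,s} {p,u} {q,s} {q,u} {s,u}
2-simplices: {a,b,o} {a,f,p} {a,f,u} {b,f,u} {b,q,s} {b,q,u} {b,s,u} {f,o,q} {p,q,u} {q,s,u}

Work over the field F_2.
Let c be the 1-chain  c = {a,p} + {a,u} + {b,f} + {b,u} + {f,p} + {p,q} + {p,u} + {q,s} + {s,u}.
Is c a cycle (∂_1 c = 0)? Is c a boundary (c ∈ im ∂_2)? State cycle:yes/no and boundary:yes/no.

n_0=8 n_1=24 n_2=10  [Z2]
∂1: piv[ab,af,ao,ap,as,au,bq] rk=7  ker:bf,bo,bp,bs,bu,fo,fp,fq,fu,op,oq,pq,ps,pu,qs,qu,su
∂2: piv[abo,afp,afu,bfu,bqs,bqu,bsu,foq,pqu] rk=9  ker:qsu
∂1c = 0
c vs im∂2: reduces to 0 ⇒ boundary

cycle:yes boundary:yes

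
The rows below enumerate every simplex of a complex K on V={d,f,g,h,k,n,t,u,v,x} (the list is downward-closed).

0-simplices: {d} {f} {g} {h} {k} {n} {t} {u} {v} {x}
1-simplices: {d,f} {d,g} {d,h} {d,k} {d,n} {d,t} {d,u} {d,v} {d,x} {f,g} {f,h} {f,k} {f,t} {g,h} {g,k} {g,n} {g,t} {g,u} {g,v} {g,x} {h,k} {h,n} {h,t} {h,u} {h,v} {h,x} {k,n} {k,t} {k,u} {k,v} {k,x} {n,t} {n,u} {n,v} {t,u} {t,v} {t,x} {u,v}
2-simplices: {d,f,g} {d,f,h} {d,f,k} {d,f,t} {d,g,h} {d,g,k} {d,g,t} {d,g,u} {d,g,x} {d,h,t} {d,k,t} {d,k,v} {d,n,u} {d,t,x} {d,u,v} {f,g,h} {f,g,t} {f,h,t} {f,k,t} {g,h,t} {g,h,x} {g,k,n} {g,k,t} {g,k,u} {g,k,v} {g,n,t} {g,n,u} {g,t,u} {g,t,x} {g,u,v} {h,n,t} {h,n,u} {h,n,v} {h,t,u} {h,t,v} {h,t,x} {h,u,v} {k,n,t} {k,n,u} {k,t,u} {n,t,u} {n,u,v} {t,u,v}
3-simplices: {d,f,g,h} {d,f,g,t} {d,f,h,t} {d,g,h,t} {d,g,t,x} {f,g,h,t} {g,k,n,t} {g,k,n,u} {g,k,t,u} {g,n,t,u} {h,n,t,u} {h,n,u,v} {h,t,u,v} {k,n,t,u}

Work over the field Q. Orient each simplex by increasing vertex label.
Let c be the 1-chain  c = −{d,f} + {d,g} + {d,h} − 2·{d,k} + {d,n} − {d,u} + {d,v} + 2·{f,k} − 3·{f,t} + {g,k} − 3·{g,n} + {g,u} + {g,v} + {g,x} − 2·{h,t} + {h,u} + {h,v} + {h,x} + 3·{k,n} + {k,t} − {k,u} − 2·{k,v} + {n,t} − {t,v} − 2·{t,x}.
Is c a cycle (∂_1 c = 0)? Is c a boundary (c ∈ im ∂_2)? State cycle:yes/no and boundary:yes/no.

n_0=10 n_1=38 n_2=43 n_3=14  [Q]
∂1: piv[df,dg,dh,dk,dn,dt,du,dv,dx] rk=9  ker:fg,fh,fk,ft,gh,gk,gn,gt,gu,gv,gx,hk,hn,ht,hu,hv,hx,kn,kt,ku,kv,kx,nt,nu,nv,tu,tv,tx,uv
∂2: piv[dfg,dfh,dfk,dft,dgh,dgk,dgt,dgu,dgx,dht,dkt,dkv,dnu,dtx,duv,ghx,gkn,gku,gkv,gnt,gnu,gtu,hnt,hnu,hnv,htv,huv] rk=27  ker:fgh,fgt,fht,fkt,ght,gkt,gtx,guv,htu,htx,knt,knu,ktu,ntu,nuv,tuv
∂3: piv[dfgh,dfgt,dfht,dght,dgtx,gknt,gknu,gktu,gntu,hntu,hnuv,htuv] rk=12  ker:fght,kntu
∂1c = 0
c vs im∂2: reduces to 0 ⇒ boundary

cycle:yes boundary:yes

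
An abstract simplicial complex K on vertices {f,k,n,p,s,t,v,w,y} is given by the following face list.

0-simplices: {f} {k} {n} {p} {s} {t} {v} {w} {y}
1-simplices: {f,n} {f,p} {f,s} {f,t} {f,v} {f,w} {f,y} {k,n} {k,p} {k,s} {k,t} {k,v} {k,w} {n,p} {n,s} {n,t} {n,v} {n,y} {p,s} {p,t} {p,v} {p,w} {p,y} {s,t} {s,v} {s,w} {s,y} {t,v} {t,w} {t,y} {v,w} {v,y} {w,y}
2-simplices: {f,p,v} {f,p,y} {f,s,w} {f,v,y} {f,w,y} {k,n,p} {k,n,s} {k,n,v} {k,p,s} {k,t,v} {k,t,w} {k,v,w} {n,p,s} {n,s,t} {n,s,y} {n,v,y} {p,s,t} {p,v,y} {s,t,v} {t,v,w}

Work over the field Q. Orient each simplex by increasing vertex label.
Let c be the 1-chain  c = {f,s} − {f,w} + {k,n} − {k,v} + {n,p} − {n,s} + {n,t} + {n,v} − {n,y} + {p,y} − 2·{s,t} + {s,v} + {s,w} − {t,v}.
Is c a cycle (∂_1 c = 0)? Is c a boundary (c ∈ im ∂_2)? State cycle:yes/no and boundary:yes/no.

n_0=9 n_1=33 n_2=20  [Q]
∂1: piv[fn,fp,fs,ft,fv,fw,fy,kn] rk=8  ker:kp,ks,kt,kv,kw,np,ns,nt,nv,ny,ps,pt,pv,pw,py,st,sv,sw,sy,tv,tw,ty,vw,vy,wy
∂2: piv[fpv,fpy,fsw,fvy,fwy,knp,kns,knv,kps,ktv,ktw,kvw,nst,nsy,nvy,pst,stv] rk=17  ker:nps,pvy,tvw
∂1c = 0
c vs im∂2: residual ≠ 0 ⇒ not boundary

cycle:yes boundary:no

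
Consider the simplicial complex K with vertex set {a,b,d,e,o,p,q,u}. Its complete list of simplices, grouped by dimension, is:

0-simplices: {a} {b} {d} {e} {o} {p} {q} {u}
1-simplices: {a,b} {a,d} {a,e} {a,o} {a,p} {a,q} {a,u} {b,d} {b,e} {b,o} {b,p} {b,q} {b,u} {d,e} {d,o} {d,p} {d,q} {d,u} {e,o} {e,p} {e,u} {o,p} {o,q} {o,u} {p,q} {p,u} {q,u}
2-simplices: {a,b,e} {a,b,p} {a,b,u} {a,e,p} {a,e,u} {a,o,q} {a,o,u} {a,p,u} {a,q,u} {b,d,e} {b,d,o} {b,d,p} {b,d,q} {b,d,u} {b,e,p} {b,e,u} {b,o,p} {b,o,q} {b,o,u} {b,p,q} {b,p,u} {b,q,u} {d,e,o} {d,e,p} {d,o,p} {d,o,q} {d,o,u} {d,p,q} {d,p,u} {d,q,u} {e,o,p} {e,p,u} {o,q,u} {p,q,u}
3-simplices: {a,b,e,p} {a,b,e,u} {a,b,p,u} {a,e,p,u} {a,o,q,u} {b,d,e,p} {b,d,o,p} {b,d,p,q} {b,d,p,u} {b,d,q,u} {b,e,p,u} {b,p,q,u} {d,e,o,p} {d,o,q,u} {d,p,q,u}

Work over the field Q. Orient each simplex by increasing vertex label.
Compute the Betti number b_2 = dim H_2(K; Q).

b_2=2

n_0=8 n_1=27 n_2=34 n_3=15  [Q]
∂1: piv[ab,ad,ae,ao,ap,aq,au] rk=7  ker:bd,be,bo,bp,bq,bu,de,do,dp,dq,du,eo,ep,eu,op,oq,ou,pq,pu,qu
∂2: piv[abe,abp,abu,aep,aeu,aoq,aou,apu,aqu,bde,bdo,bdp,bdq,bdu,bop,boq,bou,bpq,deo] rk=19  ker:bep,beu,bpu,bqu,dep,dop,doq,dou,dpq,dpu,dqu,eop,epu,oqu,pqu
∂3: piv[abep,abeu,abpu,aepu,aoqu,bdep,bdop,bdpq,bdpu,bdqu,bpqu,deop,doqu] rk=13  ker:bepu,dpqu
b_2=(34−19)−13=2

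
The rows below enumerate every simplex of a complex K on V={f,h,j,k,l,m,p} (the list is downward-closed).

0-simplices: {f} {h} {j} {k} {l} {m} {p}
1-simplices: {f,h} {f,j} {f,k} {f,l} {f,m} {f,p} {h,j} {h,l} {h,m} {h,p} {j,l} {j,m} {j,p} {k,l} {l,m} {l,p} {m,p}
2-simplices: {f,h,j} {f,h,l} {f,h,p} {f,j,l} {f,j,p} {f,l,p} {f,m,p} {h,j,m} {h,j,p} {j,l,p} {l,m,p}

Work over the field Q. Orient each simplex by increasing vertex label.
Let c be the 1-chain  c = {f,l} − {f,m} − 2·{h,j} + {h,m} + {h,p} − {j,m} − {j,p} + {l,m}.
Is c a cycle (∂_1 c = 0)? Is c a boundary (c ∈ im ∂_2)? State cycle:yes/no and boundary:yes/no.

cycle:yes boundary:yes

n_0=7 n_1=17 n_2=11  [Q]
∂1: piv[fh,fj,fk,fl,fm,fp] rk=6  ker:hj,hl,hm,hp,jl,jm,jp,kl,lm,lp,mp
∂2: piv[fhj,fhl,fhp,fjl,fjp,flp,fmp,hjm,lmp] rk=9  ker:hjp,jlp
∂1c = 0
c vs im∂2: reduces to 0 ⇒ boundary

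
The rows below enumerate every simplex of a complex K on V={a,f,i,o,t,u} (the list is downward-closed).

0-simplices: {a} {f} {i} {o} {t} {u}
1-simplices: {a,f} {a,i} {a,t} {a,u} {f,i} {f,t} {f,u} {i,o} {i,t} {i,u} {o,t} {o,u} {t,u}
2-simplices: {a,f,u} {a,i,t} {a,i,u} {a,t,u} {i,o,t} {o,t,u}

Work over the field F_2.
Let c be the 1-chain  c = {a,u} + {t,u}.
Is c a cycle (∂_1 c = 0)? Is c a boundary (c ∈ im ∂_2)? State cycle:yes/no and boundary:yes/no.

n_0=6 n_1=13 n_2=6  [Z2]
∂1: piv[af,ai,at,au,io] rk=5  ker:fi,ft,fu,it,iu,ot,ou,tu
∂2: piv[afu,ait,aiu,atu,iot,otu] rk=6
∂1c = {a} + {t}

cycle:no boundary:no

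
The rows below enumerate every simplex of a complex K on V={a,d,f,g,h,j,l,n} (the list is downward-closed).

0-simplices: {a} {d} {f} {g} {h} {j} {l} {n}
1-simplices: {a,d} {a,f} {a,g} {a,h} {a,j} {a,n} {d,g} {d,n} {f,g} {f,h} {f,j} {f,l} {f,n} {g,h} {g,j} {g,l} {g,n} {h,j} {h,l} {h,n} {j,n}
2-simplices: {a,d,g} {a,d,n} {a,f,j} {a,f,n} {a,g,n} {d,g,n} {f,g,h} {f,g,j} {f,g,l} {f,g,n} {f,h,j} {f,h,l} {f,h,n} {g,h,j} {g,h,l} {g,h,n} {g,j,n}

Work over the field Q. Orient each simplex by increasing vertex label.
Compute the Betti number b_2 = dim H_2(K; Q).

b_2=4

n_0=8 n_1=21 n_2=17  [Q]
∂1: piv[ad,af,ag,ah,aj,an,fl] rk=7  ker:dg,dn,fg,fh,fj,fn,gh,gj,gl,gn,hj,hl,hn,jn
∂2: piv[adg,adn,afj,afn,agn,fgh,fgj,fgl,fgn,fhj,fhl,fhn,gjn] rk=13  ker:dgn,ghj,ghl,ghn
b_2=(17−13)−0=4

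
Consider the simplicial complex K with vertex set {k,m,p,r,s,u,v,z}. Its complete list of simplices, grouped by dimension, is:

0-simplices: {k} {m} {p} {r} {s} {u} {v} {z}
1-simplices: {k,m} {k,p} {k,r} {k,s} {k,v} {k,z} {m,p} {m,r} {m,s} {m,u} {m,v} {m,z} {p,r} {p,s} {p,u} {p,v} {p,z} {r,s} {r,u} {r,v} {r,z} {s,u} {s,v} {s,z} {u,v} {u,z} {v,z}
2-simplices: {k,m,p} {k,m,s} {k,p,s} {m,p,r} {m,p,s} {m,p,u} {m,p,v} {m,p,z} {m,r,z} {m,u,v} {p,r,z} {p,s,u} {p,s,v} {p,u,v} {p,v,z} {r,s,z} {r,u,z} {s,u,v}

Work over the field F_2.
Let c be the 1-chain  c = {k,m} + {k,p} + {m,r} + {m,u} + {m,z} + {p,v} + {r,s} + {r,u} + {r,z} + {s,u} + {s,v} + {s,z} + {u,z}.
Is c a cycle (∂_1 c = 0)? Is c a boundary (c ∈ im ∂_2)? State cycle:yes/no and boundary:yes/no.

cycle:yes boundary:yes

n_0=8 n_1=27 n_2=18  [Z2]
∂1: piv[km,kp,kr,ks,kv,kz,mu] rk=7  ker:mp,mr,ms,mv,mz,pr,ps,pu,pv,pz,rs,ru,rv,rz,su,sv,sz,uv,uz,vz
∂2: piv[kmp,kms,kps,mpr,mpu,mpv,mpz,mrz,muv,psu,psv,pvz,rsz,ruz] rk=14  ker:mps,prz,puv,suv
∂1c = 0
c vs im∂2: reduces to 0 ⇒ boundary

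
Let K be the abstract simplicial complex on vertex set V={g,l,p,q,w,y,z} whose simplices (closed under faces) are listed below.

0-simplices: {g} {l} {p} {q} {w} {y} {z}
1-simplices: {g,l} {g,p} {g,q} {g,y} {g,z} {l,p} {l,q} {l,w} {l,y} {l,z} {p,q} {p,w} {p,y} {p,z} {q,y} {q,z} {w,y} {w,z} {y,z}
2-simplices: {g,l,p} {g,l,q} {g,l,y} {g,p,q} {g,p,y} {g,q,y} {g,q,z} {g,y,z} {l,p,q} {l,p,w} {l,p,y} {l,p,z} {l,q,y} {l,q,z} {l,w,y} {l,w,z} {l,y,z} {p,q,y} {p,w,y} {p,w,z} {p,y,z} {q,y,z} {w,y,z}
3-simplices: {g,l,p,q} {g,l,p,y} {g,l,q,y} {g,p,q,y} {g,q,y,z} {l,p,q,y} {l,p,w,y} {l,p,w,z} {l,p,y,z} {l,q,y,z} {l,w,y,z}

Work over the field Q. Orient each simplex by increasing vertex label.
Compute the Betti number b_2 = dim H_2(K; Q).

b_2=0

n_0=7 n_1=19 n_2=23 n_3=11  [Q]
∂1: piv[gl,gp,gq,gy,gz,lw] rk=6  ker:lp,lq,ly,lz,pq,pw,py,pz,qy,qz,wy,wz,yz
∂2: piv[glp,glq,gly,gpq,gpy,gqy,gqz,gyz,lpw,lpz,lqz,lwy,lwz] rk=13  ker:lpq,lpy,lqy,lyz,pqy,pwy,pwz,pyz,qyz,wyz
∂3: piv[glpq,glpy,glqy,gpqy,gqyz,lpwy,lpwz,lpyz,lqyz,lwyz] rk=10  ker:lpqy
b_2=(23−13)−10=0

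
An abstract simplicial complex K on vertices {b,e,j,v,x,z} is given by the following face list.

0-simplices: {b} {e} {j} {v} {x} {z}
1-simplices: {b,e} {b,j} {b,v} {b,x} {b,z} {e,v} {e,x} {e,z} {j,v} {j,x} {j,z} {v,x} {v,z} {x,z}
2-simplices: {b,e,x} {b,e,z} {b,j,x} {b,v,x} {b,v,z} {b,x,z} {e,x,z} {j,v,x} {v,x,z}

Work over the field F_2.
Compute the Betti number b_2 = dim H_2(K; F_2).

n_0=6 n_1=14 n_2=9  [Z2]
∂1: piv[be,bj,bv,bx,bz] rk=5  ker:ev,ex,ez,jv,jx,jz,vx,vz,xz
∂2: piv[bex,bez,bjx,bvx,bvz,bxz,jvx] rk=7  ker:exz,vxz
b_2=(9−7)−0=2

b_2=2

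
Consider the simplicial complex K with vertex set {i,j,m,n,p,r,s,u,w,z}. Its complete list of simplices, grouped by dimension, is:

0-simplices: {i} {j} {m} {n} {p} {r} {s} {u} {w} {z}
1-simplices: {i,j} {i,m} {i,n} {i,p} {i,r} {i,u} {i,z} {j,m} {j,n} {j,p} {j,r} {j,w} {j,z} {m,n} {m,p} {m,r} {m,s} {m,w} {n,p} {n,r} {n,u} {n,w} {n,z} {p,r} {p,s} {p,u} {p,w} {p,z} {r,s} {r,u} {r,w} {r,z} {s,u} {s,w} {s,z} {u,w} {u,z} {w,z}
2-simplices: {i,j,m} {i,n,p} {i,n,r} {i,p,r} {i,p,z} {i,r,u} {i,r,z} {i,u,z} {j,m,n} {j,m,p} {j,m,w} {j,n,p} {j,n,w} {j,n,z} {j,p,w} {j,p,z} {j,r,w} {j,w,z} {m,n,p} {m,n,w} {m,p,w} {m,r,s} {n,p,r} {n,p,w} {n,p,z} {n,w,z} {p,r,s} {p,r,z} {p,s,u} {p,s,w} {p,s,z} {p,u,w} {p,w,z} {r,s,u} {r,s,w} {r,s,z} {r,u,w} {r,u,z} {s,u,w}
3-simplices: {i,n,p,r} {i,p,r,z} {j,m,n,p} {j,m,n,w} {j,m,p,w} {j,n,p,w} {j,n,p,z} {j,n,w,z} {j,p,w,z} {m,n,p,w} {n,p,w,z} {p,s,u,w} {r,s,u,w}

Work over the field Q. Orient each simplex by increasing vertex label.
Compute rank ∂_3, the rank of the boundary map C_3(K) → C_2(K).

rank∂_3=11

n_0=10 n_1=38 n_2=39 n_3=13  [Q]
∂1: piv[ij,im,in,ip,ir,iu,iz,jw,ms] rk=9  ker:jm,jn,jp,jr,jz,mn,mp,mr,mw,np,nr,nu,nw,nz,pr,ps,pu,pw,pz,rs,ru,rw,rz,su,sw,sz,uw,uz,wz
∂2: piv[ijm,inp,inr,ipr,ipz,iru,irz,iuz,jmn,jmp,jmw,jnp,jnw,jnz,jpw,jpz,jrw,jwz,mrs,prs,psu,psw,psz,puw,rsu,rsw] rk=26  ker:mnp,mnw,mpw,npr,npw,npz,nwz,prz,pwz,rsz,ruw,ruz,suw
∂3: piv[inpr,iprz,jmnp,jmnw,jmpw,jnpw,jnpz,jnwz,jpwz,psuw,rsuw] rk=11  ker:mnpw,npwz
rk∂_3=11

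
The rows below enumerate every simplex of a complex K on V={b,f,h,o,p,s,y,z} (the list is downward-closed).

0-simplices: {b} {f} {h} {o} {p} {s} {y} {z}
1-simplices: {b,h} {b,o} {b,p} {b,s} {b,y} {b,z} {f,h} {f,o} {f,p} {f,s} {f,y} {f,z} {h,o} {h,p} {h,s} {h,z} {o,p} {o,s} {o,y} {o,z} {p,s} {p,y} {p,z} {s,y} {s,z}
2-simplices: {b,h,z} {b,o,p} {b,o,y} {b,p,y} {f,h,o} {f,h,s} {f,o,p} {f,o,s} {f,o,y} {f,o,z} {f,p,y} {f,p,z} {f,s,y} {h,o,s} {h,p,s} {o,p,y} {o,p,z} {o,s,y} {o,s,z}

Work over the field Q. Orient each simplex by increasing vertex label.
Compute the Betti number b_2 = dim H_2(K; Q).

b_2=5

n_0=8 n_1=25 n_2=19  [Q]
∂1: piv[bh,bo,bp,bs,by,bz,fh] rk=7  ker:fo,fp,fs,fy,fz,ho,hp,hs,hz,op,os,oy,oz,ps,py,pz,sy,sz
∂2: piv[bhz,bop,boy,bpy,fho,fhs,fop,fos,foy,foz,fpz,fsy,hps,osz] rk=14  ker:fpy,hos,opy,opz,osy
b_2=(19−14)−0=5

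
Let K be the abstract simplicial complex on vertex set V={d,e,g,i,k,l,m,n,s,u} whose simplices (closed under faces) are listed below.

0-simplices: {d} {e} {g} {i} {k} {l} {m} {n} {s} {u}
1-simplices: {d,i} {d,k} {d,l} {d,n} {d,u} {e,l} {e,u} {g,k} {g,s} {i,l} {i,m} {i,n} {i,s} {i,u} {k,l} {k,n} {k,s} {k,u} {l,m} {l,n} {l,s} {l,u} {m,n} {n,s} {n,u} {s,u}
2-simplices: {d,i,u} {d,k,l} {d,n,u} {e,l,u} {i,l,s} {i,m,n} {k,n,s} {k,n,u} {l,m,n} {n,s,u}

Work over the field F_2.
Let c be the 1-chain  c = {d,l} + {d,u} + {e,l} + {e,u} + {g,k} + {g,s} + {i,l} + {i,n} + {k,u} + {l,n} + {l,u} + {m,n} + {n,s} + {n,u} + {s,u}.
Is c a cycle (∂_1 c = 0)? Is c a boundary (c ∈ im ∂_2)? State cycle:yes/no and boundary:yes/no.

cycle:no boundary:no

n_0=10 n_1=26 n_2=10  [Z2]
∂1: piv[di,dk,dl,dn,du,el,gk,gs,im] rk=9  ker:eu,il,in,is,iu,kl,kn,ks,ku,lm,ln,ls,lu,mn,ns,nu,su
∂2: piv[diu,dkl,dnu,elu,ils,imn,kns,knu,lmn,nsu] rk=10
∂1c = {l} + {m} + {n} + {s}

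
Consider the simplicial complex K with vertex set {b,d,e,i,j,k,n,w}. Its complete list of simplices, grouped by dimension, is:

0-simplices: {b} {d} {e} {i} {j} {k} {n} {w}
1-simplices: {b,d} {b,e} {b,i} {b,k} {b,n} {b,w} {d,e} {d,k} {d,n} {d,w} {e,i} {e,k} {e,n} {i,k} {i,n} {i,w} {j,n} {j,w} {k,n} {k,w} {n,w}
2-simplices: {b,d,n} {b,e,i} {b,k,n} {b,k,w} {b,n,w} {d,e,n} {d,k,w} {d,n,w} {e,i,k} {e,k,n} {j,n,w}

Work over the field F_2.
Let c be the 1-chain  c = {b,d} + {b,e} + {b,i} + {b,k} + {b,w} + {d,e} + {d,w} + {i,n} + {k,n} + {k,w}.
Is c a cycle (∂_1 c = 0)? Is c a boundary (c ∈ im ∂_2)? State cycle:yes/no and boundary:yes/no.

n_0=8 n_1=21 n_2=11  [Z2]
∂1: piv[bd,be,bi,bk,bn,bw,jn] rk=7  ker:de,dk,dn,dw,ei,ek,en,ik,in,iw,jw,kn,kw,nw
∂2: piv[bdn,bei,bkn,bkw,bnw,den,dkw,dnw,eik,ekn,jnw] rk=11
∂1c = {b} + {d} + {k} + {w}

cycle:no boundary:no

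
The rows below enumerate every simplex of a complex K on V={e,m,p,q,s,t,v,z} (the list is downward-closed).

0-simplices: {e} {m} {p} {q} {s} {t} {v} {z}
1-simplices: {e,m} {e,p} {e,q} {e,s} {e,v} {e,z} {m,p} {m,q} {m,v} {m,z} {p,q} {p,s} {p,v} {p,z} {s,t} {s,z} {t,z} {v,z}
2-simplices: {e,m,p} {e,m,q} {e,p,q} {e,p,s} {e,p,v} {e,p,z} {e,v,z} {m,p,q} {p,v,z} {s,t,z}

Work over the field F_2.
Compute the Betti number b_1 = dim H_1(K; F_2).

n_0=8 n_1=18 n_2=10  [Z2]
∂1: piv[em,ep,eq,es,ev,ez,st] rk=7  ker:mp,mq,mv,mz,pq,ps,pv,pz,sz,tz,vz
∂2: piv[emp,emq,epq,eps,epv,epz,evz,stz] rk=8  ker:mpq,pvz
b_1=(18−7)−8=3

b_1=3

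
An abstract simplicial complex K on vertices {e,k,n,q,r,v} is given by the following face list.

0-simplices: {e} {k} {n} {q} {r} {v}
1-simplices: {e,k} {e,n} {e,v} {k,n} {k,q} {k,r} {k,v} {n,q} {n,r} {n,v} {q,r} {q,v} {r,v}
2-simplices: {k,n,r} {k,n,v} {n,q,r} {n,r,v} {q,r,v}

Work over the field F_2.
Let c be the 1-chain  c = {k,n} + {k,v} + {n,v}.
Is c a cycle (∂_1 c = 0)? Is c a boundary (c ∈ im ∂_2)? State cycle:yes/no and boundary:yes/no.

cycle:yes boundary:yes

n_0=6 n_1=13 n_2=5  [Z2]
∂1: piv[ek,en,ev,kq,kr] rk=5  ker:kn,kv,nq,nr,nv,qr,qv,rv
∂2: piv[knr,knv,nqr,nrv,qrv] rk=5
∂1c = 0
c vs im∂2: reduces to 0 ⇒ boundary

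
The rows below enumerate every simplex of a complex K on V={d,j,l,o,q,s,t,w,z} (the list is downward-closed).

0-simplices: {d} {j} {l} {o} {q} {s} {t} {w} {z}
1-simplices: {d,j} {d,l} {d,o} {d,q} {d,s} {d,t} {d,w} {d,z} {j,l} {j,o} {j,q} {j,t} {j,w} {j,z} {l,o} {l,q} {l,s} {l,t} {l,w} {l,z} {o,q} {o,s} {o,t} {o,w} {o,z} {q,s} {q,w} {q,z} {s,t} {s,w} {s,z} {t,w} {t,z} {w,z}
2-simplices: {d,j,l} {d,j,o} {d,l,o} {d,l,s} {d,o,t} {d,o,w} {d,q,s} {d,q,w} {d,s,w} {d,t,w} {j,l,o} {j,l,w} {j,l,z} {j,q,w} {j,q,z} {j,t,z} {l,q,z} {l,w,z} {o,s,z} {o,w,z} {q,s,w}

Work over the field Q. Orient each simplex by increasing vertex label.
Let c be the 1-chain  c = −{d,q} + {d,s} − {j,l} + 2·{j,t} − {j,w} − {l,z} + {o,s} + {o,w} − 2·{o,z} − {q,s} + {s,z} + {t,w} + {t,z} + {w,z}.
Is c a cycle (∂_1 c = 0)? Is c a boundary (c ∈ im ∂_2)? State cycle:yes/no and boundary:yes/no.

n_0=9 n_1=34 n_2=21  [Q]
∂1: piv[dj,dl,do,dq,ds,dt,dw,dz] rk=8  ker:jl,jo,jq,jt,jw,jz,lo,lq,ls,lt,lw,lz,oq,os,ot,ow,oz,qs,qw,qz,st,sw,sz,tw,tz,wz
∂2: piv[djl,djo,dlo,dls,dot,dow,dqs,dqw,dsw,dtw,jlw,jlz,jqw,jqz,jtz,lqz,lwz,osz,owz] rk=19  ker:jlo,qsw
∂1c = 0
c vs im∂2: residual ≠ 0 ⇒ not boundary

cycle:yes boundary:no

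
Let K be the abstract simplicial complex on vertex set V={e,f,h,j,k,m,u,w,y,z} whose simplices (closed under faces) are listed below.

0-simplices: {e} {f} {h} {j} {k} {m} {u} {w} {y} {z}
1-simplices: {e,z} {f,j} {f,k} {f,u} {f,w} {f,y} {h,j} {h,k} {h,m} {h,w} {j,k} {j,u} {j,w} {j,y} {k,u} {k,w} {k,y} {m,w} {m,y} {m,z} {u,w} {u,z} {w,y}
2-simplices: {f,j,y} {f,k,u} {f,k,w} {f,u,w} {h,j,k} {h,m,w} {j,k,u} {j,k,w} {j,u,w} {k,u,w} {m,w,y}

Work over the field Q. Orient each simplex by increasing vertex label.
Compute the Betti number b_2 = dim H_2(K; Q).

b_2=2

n_0=10 n_1=23 n_2=11  [Q]
∂1: piv[ez,fj,fk,fu,fw,fy,hj,hm,mz] rk=9  ker:hk,hw,jk,ju,jw,jy,ku,kw,ky,mw,my,uw,uz,wy
∂2: piv[fjy,fku,fkw,fuw,hjk,hmw,jku,jkw,mwy] rk=9  ker:juw,kuw
b_2=(11−9)−0=2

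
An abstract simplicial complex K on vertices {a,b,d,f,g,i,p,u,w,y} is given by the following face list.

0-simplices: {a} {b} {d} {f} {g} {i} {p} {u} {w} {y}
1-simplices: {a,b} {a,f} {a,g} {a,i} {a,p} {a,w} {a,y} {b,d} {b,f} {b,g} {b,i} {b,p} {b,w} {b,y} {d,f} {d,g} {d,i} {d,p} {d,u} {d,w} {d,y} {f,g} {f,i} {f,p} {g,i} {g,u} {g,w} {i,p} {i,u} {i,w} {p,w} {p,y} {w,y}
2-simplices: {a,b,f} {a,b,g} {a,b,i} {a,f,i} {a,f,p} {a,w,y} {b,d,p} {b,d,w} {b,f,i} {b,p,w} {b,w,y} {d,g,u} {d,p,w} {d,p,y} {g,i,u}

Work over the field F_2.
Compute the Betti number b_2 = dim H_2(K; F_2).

n_0=10 n_1=33 n_2=15  [Z2]
∂1: piv[ab,af,ag,ai,ap,aw,ay,bd,du] rk=9  ker:bf,bg,bi,bp,bw,by,df,dg,di,dp,dw,dy,fg,fi,fp,gi,gu,gw,ip,iu,iw,pw,py,wy
∂2: piv[abf,abg,abi,afi,afp,awy,bdp,bdw,bpw,bwy,dgu,dpy,giu] rk=13  ker:bfi,dpw
b_2=(15−13)−0=2

b_2=2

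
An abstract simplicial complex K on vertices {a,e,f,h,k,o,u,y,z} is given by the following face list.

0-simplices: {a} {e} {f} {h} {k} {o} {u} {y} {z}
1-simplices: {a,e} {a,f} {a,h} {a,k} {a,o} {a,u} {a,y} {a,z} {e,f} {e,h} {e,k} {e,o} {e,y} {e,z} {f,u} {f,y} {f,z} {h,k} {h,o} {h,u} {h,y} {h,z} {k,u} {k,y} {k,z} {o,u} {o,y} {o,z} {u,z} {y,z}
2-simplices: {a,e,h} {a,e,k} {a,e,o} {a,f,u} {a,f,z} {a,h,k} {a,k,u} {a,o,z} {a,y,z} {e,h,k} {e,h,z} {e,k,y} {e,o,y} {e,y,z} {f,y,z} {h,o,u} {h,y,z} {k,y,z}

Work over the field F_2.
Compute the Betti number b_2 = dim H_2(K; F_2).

n_0=9 n_1=30 n_2=18  [Z2]
∂1: piv[ae,af,ah,ak,ao,au,ay,az] rk=8  ker:ef,eh,ek,eo,ey,ez,fu,fy,fz,hk,ho,hu,hy,hz,ku,ky,kz,ou,oy,oz,uz,yz
∂2: piv[aeh,aek,aeo,afu,afz,ahk,aku,aoz,ayz,ehz,eky,eoy,eyz,fyz,hou,hyz,kyz] rk=17  ker:ehk
b_2=(18−17)−0=1

b_2=1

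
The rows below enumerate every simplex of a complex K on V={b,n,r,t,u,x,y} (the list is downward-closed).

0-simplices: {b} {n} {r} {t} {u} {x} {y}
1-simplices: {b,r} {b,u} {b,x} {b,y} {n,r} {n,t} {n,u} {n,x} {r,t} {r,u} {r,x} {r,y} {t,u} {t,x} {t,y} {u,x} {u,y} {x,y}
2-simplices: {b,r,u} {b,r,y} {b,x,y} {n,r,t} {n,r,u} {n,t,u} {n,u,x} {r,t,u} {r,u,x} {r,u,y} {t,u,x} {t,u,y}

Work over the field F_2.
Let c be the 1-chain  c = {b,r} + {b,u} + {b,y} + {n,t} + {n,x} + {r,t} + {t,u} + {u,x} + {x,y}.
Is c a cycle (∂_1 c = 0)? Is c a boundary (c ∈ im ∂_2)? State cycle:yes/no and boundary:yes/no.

cycle:no boundary:no

n_0=7 n_1=18 n_2=12  [Z2]
∂1: piv[br,bu,bx,by,nr,nt] rk=6  ker:nu,nx,rt,ru,rx,ry,tu,tx,ty,ux,uy,xy
∂2: piv[bru,bry,bxy,nrt,nru,ntu,nux,rux,ruy,tux,tuy] rk=11  ker:rtu
∂1c = {b} + {t} + {u} + {x}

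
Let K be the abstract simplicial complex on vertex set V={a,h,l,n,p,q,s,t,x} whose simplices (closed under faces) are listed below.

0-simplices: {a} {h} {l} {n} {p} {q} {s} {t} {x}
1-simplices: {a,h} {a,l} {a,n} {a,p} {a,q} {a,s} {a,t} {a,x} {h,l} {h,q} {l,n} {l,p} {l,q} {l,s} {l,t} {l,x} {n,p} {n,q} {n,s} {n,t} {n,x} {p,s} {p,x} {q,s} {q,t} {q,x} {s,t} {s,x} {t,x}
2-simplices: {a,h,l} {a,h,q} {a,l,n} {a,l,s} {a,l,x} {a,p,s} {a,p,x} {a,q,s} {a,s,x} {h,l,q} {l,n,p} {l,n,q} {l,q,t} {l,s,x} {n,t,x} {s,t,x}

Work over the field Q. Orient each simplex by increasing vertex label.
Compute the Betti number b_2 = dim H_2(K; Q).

n_0=9 n_1=29 n_2=16  [Q]
∂1: piv[ah,al,an,ap,aq,as,at,ax] rk=8  ker:hl,hq,ln,lp,lq,ls,lt,lx,np,nq,ns,nt,nx,ps,px,qs,qt,qx,st,sx,tx
∂2: piv[ahl,ahq,aln,als,alx,aps,apx,aqs,asx,hlq,lnp,lnq,lqt,ntx,stx] rk=15  ker:lsx
b_2=(16−15)−0=1

b_2=1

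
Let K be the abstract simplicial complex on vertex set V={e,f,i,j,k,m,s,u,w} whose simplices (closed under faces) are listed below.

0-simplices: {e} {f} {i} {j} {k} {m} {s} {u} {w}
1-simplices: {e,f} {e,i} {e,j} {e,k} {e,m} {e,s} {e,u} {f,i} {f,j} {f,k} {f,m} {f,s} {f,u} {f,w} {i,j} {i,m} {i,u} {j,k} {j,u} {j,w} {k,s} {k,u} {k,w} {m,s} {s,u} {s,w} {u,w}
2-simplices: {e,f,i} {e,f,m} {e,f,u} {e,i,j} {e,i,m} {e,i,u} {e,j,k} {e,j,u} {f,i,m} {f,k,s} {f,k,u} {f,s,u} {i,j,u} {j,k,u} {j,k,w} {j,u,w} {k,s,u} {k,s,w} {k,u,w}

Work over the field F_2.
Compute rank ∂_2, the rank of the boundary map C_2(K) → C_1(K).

rank∂_2=15

n_0=9 n_1=27 n_2=19  [Z2]
∂1: piv[ef,ei,ej,ek,em,es,eu,fw] rk=8  ker:fi,fj,fk,fm,fs,fu,ij,im,iu,jk,ju,jw,ks,ku,kw,ms,su,sw,uw
∂2: piv[efi,efm,efu,eij,eim,eiu,ejk,eju,fks,fku,fsu,jku,jkw,juw,ksw] rk=15  ker:fim,iju,ksu,kuw
rk∂_2=15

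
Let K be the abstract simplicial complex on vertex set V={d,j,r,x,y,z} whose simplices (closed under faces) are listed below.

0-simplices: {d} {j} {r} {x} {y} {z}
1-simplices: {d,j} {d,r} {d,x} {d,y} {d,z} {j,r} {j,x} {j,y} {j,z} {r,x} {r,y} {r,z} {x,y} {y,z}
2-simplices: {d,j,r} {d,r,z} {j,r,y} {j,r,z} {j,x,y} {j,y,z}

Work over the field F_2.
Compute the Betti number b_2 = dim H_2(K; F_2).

b_2=0

n_0=6 n_1=14 n_2=6  [Z2]
∂1: piv[dj,dr,dx,dy,dz] rk=5  ker:jr,jx,jy,jz,rx,ry,rz,xy,yz
∂2: piv[djr,drz,jry,jrz,jxy,jyz] rk=6
b_2=(6−6)−0=0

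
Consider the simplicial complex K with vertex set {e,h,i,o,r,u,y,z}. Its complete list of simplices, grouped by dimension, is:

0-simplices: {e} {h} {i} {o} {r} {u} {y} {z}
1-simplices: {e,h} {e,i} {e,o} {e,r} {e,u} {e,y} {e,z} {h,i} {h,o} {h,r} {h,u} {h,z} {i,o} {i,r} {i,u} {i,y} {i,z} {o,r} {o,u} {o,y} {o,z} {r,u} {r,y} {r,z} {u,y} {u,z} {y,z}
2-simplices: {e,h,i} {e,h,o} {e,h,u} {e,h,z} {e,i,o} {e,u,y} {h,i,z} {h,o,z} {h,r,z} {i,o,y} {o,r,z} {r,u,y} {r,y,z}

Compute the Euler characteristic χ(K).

n_0=8 n_1=27 n_2=13
χ=+8−27+13=-6

χ(K)=-6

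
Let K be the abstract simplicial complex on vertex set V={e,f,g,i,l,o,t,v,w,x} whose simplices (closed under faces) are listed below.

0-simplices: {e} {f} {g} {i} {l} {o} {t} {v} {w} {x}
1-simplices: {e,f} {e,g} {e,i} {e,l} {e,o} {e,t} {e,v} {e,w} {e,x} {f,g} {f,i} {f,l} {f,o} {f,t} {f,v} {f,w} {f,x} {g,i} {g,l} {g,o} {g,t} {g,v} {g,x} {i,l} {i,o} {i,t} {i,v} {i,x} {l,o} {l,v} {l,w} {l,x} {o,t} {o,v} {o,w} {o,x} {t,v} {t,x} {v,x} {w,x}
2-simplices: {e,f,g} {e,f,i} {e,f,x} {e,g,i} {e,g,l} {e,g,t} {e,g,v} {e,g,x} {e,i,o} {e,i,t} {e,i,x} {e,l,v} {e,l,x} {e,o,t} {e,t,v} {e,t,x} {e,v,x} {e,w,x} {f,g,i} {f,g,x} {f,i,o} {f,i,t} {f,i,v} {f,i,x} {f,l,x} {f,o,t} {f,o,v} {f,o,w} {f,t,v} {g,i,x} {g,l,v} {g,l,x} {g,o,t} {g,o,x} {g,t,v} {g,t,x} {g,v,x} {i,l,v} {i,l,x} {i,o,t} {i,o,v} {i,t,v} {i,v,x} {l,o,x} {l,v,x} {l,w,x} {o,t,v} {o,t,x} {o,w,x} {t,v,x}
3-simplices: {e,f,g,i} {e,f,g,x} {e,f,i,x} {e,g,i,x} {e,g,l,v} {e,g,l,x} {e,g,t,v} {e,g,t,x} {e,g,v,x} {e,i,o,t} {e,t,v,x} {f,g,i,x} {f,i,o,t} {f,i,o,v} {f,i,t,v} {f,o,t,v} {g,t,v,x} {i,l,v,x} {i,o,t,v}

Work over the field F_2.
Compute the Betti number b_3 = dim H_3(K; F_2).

n_0=10 n_1=40 n_2=50 n_3=19  [Z2]
∂1: piv[ef,eg,ei,el,eo,et,ev,ew,ex] rk=9  ker:fg,fi,fl,fo,ft,fv,fw,fx,gi,gl,go,gt,gv,gx,il,io,it,iv,ix,lo,lv,lw,lx,ot,ov,ow,ox,tv,tx,vx,wx
∂2: piv[efg,efi,efx,egi,egl,egt,egv,egx,eio,eit,eix,elv,elx,eot,etv,etx,evx,ewx,fio,fit,fiv,flx,fov,fow,ftv,got,gox,ilv,lox,lwx,owx] rk=31  ker:fgi,fgx,fix,fot,gix,glv,glx,gtv,gtx,gvx,ilx,iot,iov,itv,ivx,lvx,otv,otx,tvx
∂3: piv[efgi,efgx,efix,egix,eglv,eglx,egtv,egtx,egvx,eiot,etvx,fiot,fiov,fitv,fotv,ilvx] rk=16  ker:fgix,gtvx,iotv
b_3=(19−16)−0=3

b_3=3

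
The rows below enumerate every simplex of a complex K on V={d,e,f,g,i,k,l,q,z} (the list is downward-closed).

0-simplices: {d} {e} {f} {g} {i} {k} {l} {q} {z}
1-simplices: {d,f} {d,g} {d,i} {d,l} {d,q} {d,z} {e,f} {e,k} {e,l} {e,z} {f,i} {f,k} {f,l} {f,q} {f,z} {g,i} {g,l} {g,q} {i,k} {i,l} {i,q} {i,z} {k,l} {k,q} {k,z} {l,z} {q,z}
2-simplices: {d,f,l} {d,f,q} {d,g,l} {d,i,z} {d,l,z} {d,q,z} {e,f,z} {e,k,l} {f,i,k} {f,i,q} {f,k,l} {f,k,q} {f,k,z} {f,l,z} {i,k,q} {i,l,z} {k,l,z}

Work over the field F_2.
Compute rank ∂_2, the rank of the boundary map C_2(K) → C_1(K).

rank∂_2=15

n_0=9 n_1=27 n_2=17  [Z2]
∂1: piv[df,dg,di,dl,dq,dz,ef,ek] rk=8  ker:el,ez,fi,fk,fl,fq,fz,gi,gl,gq,ik,il,iq,iz,kl,kq,kz,lz,qz
∂2: piv[dfl,dfq,dgl,diz,dlz,dqz,efz,ekl,fik,fiq,fkl,fkq,fkz,flz,ilz] rk=15  ker:ikq,klz
rk∂_2=15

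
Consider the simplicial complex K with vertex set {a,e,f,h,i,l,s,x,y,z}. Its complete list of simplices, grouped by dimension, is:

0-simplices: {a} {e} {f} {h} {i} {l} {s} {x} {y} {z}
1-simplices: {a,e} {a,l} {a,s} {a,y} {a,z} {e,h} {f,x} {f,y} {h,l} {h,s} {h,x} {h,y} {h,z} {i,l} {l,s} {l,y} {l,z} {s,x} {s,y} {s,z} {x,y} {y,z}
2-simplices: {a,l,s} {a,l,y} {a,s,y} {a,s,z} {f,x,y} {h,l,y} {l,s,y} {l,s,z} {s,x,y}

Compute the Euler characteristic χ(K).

χ(K)=-3

n_0=10 n_1=22 n_2=9
χ=+10−22+9=-3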